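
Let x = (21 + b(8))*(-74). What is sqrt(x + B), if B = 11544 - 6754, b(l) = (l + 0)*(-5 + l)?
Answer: 2*sqrt(365) ≈ 38.210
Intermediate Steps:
b(l) = l*(-5 + l)
B = 4790
x = -3330 (x = (21 + 8*(-5 + 8))*(-74) = (21 + 8*3)*(-74) = (21 + 24)*(-74) = 45*(-74) = -3330)
sqrt(x + B) = sqrt(-3330 + 4790) = sqrt(1460) = 2*sqrt(365)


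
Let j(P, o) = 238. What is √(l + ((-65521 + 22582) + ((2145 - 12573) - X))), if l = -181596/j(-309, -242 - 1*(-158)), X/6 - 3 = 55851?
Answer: 9*I*√68052173/119 ≈ 623.9*I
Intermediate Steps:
X = 335124 (X = 18 + 6*55851 = 18 + 335106 = 335124)
l = -90798/119 (l = -181596/238 = -181596*1/238 = -90798/119 ≈ -763.01)
√(l + ((-65521 + 22582) + ((2145 - 12573) - X))) = √(-90798/119 + ((-65521 + 22582) + ((2145 - 12573) - 1*335124))) = √(-90798/119 + (-42939 + (-10428 - 335124))) = √(-90798/119 + (-42939 - 345552)) = √(-90798/119 - 388491) = √(-46321227/119) = 9*I*√68052173/119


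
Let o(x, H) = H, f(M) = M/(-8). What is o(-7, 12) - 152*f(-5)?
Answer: -83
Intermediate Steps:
f(M) = -M/8 (f(M) = M*(-1/8) = -M/8)
o(-7, 12) - 152*f(-5) = 12 - (-19)*(-5) = 12 - 152*5/8 = 12 - 95 = -83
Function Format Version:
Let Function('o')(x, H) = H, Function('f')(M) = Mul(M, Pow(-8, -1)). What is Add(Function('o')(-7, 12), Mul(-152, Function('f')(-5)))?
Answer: -83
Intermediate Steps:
Function('f')(M) = Mul(Rational(-1, 8), M) (Function('f')(M) = Mul(M, Rational(-1, 8)) = Mul(Rational(-1, 8), M))
Add(Function('o')(-7, 12), Mul(-152, Function('f')(-5))) = Add(12, Mul(-152, Mul(Rational(-1, 8), -5))) = Add(12, Mul(-152, Rational(5, 8))) = Add(12, -95) = -83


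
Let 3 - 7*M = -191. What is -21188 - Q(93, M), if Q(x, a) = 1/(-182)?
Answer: -3856215/182 ≈ -21188.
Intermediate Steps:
M = 194/7 (M = 3/7 - ⅐*(-191) = 3/7 + 191/7 = 194/7 ≈ 27.714)
Q(x, a) = -1/182
-21188 - Q(93, M) = -21188 - 1*(-1/182) = -21188 + 1/182 = -3856215/182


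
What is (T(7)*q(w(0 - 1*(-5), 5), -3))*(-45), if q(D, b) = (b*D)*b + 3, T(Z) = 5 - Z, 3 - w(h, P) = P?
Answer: -1350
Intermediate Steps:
w(h, P) = 3 - P
q(D, b) = 3 + D*b² (q(D, b) = (D*b)*b + 3 = D*b² + 3 = 3 + D*b²)
(T(7)*q(w(0 - 1*(-5), 5), -3))*(-45) = ((5 - 1*7)*(3 + (3 - 1*5)*(-3)²))*(-45) = ((5 - 7)*(3 + (3 - 5)*9))*(-45) = -2*(3 - 2*9)*(-45) = -2*(3 - 18)*(-45) = -2*(-15)*(-45) = 30*(-45) = -1350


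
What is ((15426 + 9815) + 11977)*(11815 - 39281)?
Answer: -1022229588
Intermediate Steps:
((15426 + 9815) + 11977)*(11815 - 39281) = (25241 + 11977)*(-27466) = 37218*(-27466) = -1022229588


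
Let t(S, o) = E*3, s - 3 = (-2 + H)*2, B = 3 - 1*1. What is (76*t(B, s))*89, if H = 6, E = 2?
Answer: 40584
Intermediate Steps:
B = 2 (B = 3 - 1 = 2)
s = 11 (s = 3 + (-2 + 6)*2 = 3 + 4*2 = 3 + 8 = 11)
t(S, o) = 6 (t(S, o) = 2*3 = 6)
(76*t(B, s))*89 = (76*6)*89 = 456*89 = 40584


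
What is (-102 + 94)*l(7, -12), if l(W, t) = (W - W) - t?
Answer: -96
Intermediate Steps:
l(W, t) = -t (l(W, t) = 0 - t = -t)
(-102 + 94)*l(7, -12) = (-102 + 94)*(-1*(-12)) = -8*12 = -96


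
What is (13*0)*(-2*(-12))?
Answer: 0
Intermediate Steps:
(13*0)*(-2*(-12)) = 0*24 = 0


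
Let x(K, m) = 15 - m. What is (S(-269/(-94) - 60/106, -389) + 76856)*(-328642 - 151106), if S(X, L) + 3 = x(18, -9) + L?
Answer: -36694965024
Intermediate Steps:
S(X, L) = 21 + L (S(X, L) = -3 + ((15 - 1*(-9)) + L) = -3 + ((15 + 9) + L) = -3 + (24 + L) = 21 + L)
(S(-269/(-94) - 60/106, -389) + 76856)*(-328642 - 151106) = ((21 - 389) + 76856)*(-328642 - 151106) = (-368 + 76856)*(-479748) = 76488*(-479748) = -36694965024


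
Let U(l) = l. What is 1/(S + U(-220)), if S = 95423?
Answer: 1/95203 ≈ 1.0504e-5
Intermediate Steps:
1/(S + U(-220)) = 1/(95423 - 220) = 1/95203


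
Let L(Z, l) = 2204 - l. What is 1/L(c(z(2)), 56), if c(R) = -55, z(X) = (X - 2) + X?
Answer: 1/2148 ≈ 0.00046555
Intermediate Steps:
z(X) = -2 + 2*X (z(X) = (-2 + X) + X = -2 + 2*X)
1/L(c(z(2)), 56) = 1/(2204 - 1*56) = 1/(2204 - 56) = 1/2148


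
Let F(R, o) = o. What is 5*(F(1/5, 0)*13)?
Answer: 0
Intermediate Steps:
5*(F(1/5, 0)*13) = 5*(0*13) = 5*0 = 0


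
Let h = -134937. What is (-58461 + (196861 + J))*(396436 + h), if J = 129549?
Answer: 70068395551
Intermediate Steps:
(-58461 + (196861 + J))*(396436 + h) = (-58461 + (196861 + 129549))*(396436 - 134937) = (-58461 + 326410)*261499 = 267949*261499 = 70068395551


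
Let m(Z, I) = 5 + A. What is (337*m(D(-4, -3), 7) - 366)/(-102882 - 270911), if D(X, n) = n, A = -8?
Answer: 1377/373793 ≈ 0.0036839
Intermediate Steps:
m(Z, I) = -3 (m(Z, I) = 5 - 8 = -3)
(337*m(D(-4, -3), 7) - 366)/(-102882 - 270911) = (337*(-3) - 366)/(-102882 - 270911) = (-1011 - 366)/(-373793) = -1377*(-1/373793) = 1377/373793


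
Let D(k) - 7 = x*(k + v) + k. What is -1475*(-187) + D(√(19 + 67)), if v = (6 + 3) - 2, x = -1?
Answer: 275825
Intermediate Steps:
v = 7 (v = 9 - 2 = 7)
D(k) = 0 (D(k) = 7 + (-(k + 7) + k) = 7 + (-(7 + k) + k) = 7 + ((-7 - k) + k) = 7 - 7 = 0)
-1475*(-187) + D(√(19 + 67)) = -1475*(-187) + 0 = 275825 + 0 = 275825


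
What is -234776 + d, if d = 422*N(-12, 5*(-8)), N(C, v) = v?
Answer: -251656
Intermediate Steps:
d = -16880 (d = 422*(5*(-8)) = 422*(-40) = -16880)
-234776 + d = -234776 - 16880 = -251656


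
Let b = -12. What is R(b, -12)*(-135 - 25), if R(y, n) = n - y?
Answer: 0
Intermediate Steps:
R(b, -12)*(-135 - 25) = (-12 - 1*(-12))*(-135 - 25) = (-12 + 12)*(-160) = 0*(-160) = 0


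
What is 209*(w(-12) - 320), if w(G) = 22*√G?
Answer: -66880 + 9196*I*√3 ≈ -66880.0 + 15928.0*I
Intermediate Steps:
209*(w(-12) - 320) = 209*(22*√(-12) - 320) = 209*(22*(2*I*√3) - 320) = 209*(44*I*√3 - 320) = 209*(-320 + 44*I*√3) = -66880 + 9196*I*√3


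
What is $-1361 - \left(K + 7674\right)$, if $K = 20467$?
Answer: $-29502$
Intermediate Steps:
$-1361 - \left(K + 7674\right) = -1361 - \left(20467 + 7674\right) = -1361 - 28141 = -29502$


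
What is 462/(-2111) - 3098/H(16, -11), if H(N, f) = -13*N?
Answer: 3221891/219544 ≈ 14.675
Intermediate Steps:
462/(-2111) - 3098/H(16, -11) = 462/(-2111) - 3098/((-13*16)) = 462*(-1/2111) - 3098/(-208) = -462/2111 - 3098*(-1/208) = -462/2111 + 1549/104 = 3221891/219544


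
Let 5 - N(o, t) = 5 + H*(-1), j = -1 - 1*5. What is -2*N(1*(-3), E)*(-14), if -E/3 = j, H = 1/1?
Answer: 28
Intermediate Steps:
H = 1
j = -6 (j = -1 - 5 = -6)
E = 18 (E = -3*(-6) = 18)
N(o, t) = 1 (N(o, t) = 5 - (5 + 1*(-1)) = 5 - (5 - 1) = 5 - 1*4 = 5 - 4 = 1)
-2*N(1*(-3), E)*(-14) = -2*1*(-14) = -2*(-14) = 28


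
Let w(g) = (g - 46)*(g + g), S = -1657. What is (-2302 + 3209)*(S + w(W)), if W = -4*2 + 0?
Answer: -719251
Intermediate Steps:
W = -8 (W = -8 + 0 = -8)
w(g) = 2*g*(-46 + g) (w(g) = (-46 + g)*(2*g) = 2*g*(-46 + g))
(-2302 + 3209)*(S + w(W)) = (-2302 + 3209)*(-1657 + 2*(-8)*(-46 - 8)) = 907*(-1657 + 2*(-8)*(-54)) = 907*(-1657 + 864) = 907*(-793) = -719251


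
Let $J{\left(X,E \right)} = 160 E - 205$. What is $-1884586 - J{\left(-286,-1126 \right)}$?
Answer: $-1704221$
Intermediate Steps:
$J{\left(X,E \right)} = -205 + 160 E$
$-1884586 - J{\left(-286,-1126 \right)} = -1884586 - \left(-205 + 160 \left(-1126\right)\right) = -1884586 - \left(-205 - 180160\right) = -1884586 - -180365 = -1884586 + 180365 = -1704221$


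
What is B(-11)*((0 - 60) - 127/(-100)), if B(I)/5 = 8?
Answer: -11746/5 ≈ -2349.2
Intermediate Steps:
B(I) = 40 (B(I) = 5*8 = 40)
B(-11)*((0 - 60) - 127/(-100)) = 40*((0 - 60) - 127/(-100)) = 40*(-60 - 127*(-1/100)) = 40*(-60 + 127/100) = 40*(-5873/100) = -11746/5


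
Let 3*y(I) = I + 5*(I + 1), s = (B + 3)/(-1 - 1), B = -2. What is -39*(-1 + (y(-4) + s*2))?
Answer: 325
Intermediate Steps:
s = -½ (s = (-2 + 3)/(-1 - 1) = 1/(-2) = 1*(-½) = -½ ≈ -0.50000)
y(I) = 5/3 + 2*I (y(I) = (I + 5*(I + 1))/3 = (I + 5*(1 + I))/3 = (I + (5 + 5*I))/3 = (5 + 6*I)/3 = 5/3 + 2*I)
-39*(-1 + (y(-4) + s*2)) = -39*(-1 + ((5/3 + 2*(-4)) - ½*2)) = -39*(-1 + ((5/3 - 8) - 1)) = -39*(-1 + (-19/3 - 1)) = -39*(-1 - 22/3) = -39*(-25/3) = 325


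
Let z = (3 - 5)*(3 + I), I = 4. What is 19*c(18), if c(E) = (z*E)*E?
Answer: -86184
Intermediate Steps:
z = -14 (z = (3 - 5)*(3 + 4) = -2*7 = -14)
c(E) = -14*E² (c(E) = (-14*E)*E = -14*E²)
19*c(18) = 19*(-14*18²) = 19*(-14*324) = 19*(-4536) = -86184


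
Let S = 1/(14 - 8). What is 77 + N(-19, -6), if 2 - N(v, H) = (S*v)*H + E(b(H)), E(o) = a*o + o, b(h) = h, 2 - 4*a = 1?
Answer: 135/2 ≈ 67.500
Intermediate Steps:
a = ¼ (a = ½ - ¼*1 = ½ - ¼ = ¼ ≈ 0.25000)
E(o) = 5*o/4 (E(o) = o/4 + o = 5*o/4)
S = ⅙ (S = 1/6 = ⅙ ≈ 0.16667)
N(v, H) = 2 - 5*H/4 - H*v/6 (N(v, H) = 2 - ((v/6)*H + 5*H/4) = 2 - (H*v/6 + 5*H/4) = 2 - (5*H/4 + H*v/6) = 2 + (-5*H/4 - H*v/6) = 2 - 5*H/4 - H*v/6)
77 + N(-19, -6) = 77 + (2 - 5/4*(-6) - ⅙*(-6)*(-19)) = 77 + (2 + 15/2 - 19) = 77 - 19/2 = 135/2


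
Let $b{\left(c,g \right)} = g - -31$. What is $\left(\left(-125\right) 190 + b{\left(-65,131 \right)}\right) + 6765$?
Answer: $-16823$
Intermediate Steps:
$b{\left(c,g \right)} = 31 + g$ ($b{\left(c,g \right)} = g + 31 = 31 + g$)
$\left(\left(-125\right) 190 + b{\left(-65,131 \right)}\right) + 6765 = \left(\left(-125\right) 190 + \left(31 + 131\right)\right) + 6765 = \left(-23750 + 162\right) + 6765 = -23588 + 6765 = -16823$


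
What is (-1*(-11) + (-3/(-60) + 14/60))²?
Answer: 458329/3600 ≈ 127.31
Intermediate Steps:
(-1*(-11) + (-3/(-60) + 14/60))² = (11 + (-3*(-1/60) + 14*(1/60)))² = (11 + (1/20 + 7/30))² = (11 + 17/60)² = (677/60)² = 458329/3600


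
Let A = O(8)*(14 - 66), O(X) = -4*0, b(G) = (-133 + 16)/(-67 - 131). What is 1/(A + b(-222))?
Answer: 22/13 ≈ 1.6923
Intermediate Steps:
b(G) = 13/22 (b(G) = -117/(-198) = -117*(-1/198) = 13/22)
O(X) = 0
A = 0 (A = 0*(14 - 66) = 0*(-52) = 0)
1/(A + b(-222)) = 1/(0 + 13/22) = 1/(13/22) = 22/13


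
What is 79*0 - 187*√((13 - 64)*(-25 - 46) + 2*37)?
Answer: -187*√3695 ≈ -11367.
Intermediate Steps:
79*0 - 187*√((13 - 64)*(-25 - 46) + 2*37) = 0 - 187*√(-51*(-71) + 74) = 0 - 187*√(3621 + 74) = 0 - 187*√3695 = -187*√3695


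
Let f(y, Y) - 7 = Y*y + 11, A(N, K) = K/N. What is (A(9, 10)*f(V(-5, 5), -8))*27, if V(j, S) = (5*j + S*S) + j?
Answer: 1740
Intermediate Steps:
V(j, S) = S**2 + 6*j (V(j, S) = (5*j + S**2) + j = (S**2 + 5*j) + j = S**2 + 6*j)
f(y, Y) = 18 + Y*y (f(y, Y) = 7 + (Y*y + 11) = 7 + (11 + Y*y) = 18 + Y*y)
(A(9, 10)*f(V(-5, 5), -8))*27 = ((10/9)*(18 - 8*(5**2 + 6*(-5))))*27 = ((10*(1/9))*(18 - 8*(25 - 30)))*27 = (10*(18 - 8*(-5))/9)*27 = (10*(18 + 40)/9)*27 = ((10/9)*58)*27 = (580/9)*27 = 1740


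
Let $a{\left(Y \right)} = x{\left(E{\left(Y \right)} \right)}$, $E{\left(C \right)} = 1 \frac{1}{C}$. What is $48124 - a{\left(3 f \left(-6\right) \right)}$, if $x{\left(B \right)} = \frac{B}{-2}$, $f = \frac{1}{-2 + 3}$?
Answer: $\frac{1732463}{36} \approx 48124.0$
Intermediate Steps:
$f = 1$ ($f = 1^{-1} = 1$)
$E{\left(C \right)} = \frac{1}{C}$
$x{\left(B \right)} = - \frac{B}{2}$ ($x{\left(B \right)} = B \left(- \frac{1}{2}\right) = - \frac{B}{2}$)
$a{\left(Y \right)} = - \frac{1}{2 Y}$
$48124 - a{\left(3 f \left(-6\right) \right)} = 48124 - - \frac{1}{2 \cdot 3 \cdot 1 \left(-6\right)} = 48124 - - \frac{1}{2 \cdot 3 \left(-6\right)} = 48124 - - \frac{1}{2 \left(-18\right)} = 48124 - \left(- \frac{1}{2}\right) \left(- \frac{1}{18}\right) = 48124 - \frac{1}{36} = \frac{1732463}{36}$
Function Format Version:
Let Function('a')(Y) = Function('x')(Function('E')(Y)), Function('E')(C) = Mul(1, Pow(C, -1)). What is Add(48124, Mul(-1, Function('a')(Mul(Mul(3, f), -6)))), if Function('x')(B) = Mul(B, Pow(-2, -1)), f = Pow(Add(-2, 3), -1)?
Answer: Rational(1732463, 36) ≈ 48124.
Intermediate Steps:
f = 1 (f = Pow(1, -1) = 1)
Function('E')(C) = Pow(C, -1)
Function('x')(B) = Mul(Rational(-1, 2), B) (Function('x')(B) = Mul(B, Rational(-1, 2)) = Mul(Rational(-1, 2), B))
Function('a')(Y) = Mul(Rational(-1, 2), Pow(Y, -1))
Add(48124, Mul(-1, Function('a')(Mul(Mul(3, f), -6)))) = Add(48124, Mul(-1, Mul(Rational(-1, 2), Pow(Mul(Mul(3, 1), -6), -1)))) = Add(48124, Mul(-1, Mul(Rational(-1, 2), Pow(Mul(3, -6), -1)))) = Add(48124, Mul(-1, Mul(Rational(-1, 2), Pow(-18, -1)))) = Add(48124, Mul(-1, Mul(Rational(-1, 2), Rational(-1, 18)))) = Add(48124, Mul(-1, Rational(1, 36))) = Add(48124, Rational(-1, 36)) = Rational(1732463, 36)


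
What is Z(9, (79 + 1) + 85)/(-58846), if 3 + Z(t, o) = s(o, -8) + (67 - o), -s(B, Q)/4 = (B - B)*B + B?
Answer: 761/58846 ≈ 0.012932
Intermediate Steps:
s(B, Q) = -4*B (s(B, Q) = -4*((B - B)*B + B) = -4*(0*B + B) = -4*(0 + B) = -4*B)
Z(t, o) = 64 - 5*o (Z(t, o) = -3 + (-4*o + (67 - o)) = -3 + (67 - 5*o) = 64 - 5*o)
Z(9, (79 + 1) + 85)/(-58846) = (64 - 5*((79 + 1) + 85))/(-58846) = (64 - 5*(80 + 85))*(-1/58846) = (64 - 5*165)*(-1/58846) = (64 - 825)*(-1/58846) = -761*(-1/58846) = 761/58846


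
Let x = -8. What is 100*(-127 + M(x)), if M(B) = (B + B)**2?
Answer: 12900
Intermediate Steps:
M(B) = 4*B**2 (M(B) = (2*B)**2 = 4*B**2)
100*(-127 + M(x)) = 100*(-127 + 4*(-8)**2) = 100*(-127 + 4*64) = 100*(-127 + 256) = 100*129 = 12900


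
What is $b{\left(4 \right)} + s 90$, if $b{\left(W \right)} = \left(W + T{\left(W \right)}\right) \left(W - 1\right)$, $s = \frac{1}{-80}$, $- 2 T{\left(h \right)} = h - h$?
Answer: $\frac{87}{8} \approx 10.875$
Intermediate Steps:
$T{\left(h \right)} = 0$ ($T{\left(h \right)} = - \frac{h - h}{2} = \left(- \frac{1}{2}\right) 0 = 0$)
$s = - \frac{1}{80} \approx -0.0125$
$b{\left(W \right)} = W \left(-1 + W\right)$ ($b{\left(W \right)} = \left(W + 0\right) \left(W - 1\right) = W \left(-1 + W\right)$)
$b{\left(4 \right)} + s 90 = 4 \left(-1 + 4\right) - \frac{9}{8} = 4 \cdot 3 - \frac{9}{8} = 12 - \frac{9}{8} = \frac{87}{8}$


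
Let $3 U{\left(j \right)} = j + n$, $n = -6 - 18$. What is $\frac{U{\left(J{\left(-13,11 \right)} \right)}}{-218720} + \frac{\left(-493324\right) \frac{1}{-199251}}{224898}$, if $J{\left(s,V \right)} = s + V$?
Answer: $\frac{9543521873}{188482596803280} \approx 5.0633 \cdot 10^{-5}$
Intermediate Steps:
$J{\left(s,V \right)} = V + s$
$n = -24$ ($n = -6 - 18 = -24$)
$U{\left(j \right)} = -8 + \frac{j}{3}$ ($U{\left(j \right)} = \frac{j - 24}{3} = \frac{-24 + j}{3} = -8 + \frac{j}{3}$)
$\frac{U{\left(J{\left(-13,11 \right)} \right)}}{-218720} + \frac{\left(-493324\right) \frac{1}{-199251}}{224898} = \frac{-8 + \frac{11 - 13}{3}}{-218720} + \frac{\left(-493324\right) \frac{1}{-199251}}{224898} = \left(-8 + \frac{1}{3} \left(-2\right)\right) \left(- \frac{1}{218720}\right) + \left(-493324\right) \left(- \frac{1}{199251}\right) \frac{1}{224898} = \left(-8 - \frac{2}{3}\right) \left(- \frac{1}{218720}\right) + \frac{37948}{15327} \cdot \frac{1}{224898} = \left(- \frac{26}{3}\right) \left(- \frac{1}{218720}\right) + \frac{18974}{1723505823} = \frac{13}{328080} + \frac{18974}{1723505823} = \frac{9543521873}{188482596803280}$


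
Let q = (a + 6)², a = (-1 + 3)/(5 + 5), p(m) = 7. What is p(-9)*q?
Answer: 6727/25 ≈ 269.08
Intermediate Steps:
a = ⅕ (a = 2/10 = 2*(⅒) = ⅕ ≈ 0.20000)
q = 961/25 (q = (⅕ + 6)² = (31/5)² = 961/25 ≈ 38.440)
p(-9)*q = 7*(961/25) = 6727/25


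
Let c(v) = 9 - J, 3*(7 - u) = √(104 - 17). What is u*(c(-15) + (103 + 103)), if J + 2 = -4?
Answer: 1547 - 221*√87/3 ≈ 859.88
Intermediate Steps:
J = -6 (J = -2 - 4 = -6)
u = 7 - √87/3 (u = 7 - √(104 - 17)/3 = 7 - √87/3 ≈ 3.8909)
c(v) = 15 (c(v) = 9 - 1*(-6) = 9 + 6 = 15)
u*(c(-15) + (103 + 103)) = (7 - √87/3)*(15 + (103 + 103)) = (7 - √87/3)*(15 + 206) = (7 - √87/3)*221 = 1547 - 221*√87/3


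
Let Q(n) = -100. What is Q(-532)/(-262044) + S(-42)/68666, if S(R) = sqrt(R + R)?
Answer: 25/65511 + I*sqrt(21)/34333 ≈ 0.00038162 + 0.00013347*I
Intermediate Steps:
S(R) = sqrt(2)*sqrt(R) (S(R) = sqrt(2*R) = sqrt(2)*sqrt(R))
Q(-532)/(-262044) + S(-42)/68666 = -100/(-262044) + (sqrt(2)*sqrt(-42))/68666 = -100*(-1/262044) + (sqrt(2)*(I*sqrt(42)))*(1/68666) = 25/65511 + (2*I*sqrt(21))*(1/68666) = 25/65511 + I*sqrt(21)/34333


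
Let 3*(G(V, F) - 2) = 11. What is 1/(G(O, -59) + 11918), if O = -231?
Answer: 3/35771 ≈ 8.3867e-5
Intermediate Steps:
G(V, F) = 17/3 (G(V, F) = 2 + (⅓)*11 = 2 + 11/3 = 17/3)
1/(G(O, -59) + 11918) = 1/(17/3 + 11918) = 1/(35771/3) = 3/35771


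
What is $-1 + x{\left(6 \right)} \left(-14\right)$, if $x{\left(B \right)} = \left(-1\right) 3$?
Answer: $41$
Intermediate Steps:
$x{\left(B \right)} = -3$
$-1 + x{\left(6 \right)} \left(-14\right) = -1 - -42 = -1 + 42 = 41$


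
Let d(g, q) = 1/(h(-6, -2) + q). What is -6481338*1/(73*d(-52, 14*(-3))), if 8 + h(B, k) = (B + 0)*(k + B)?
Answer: 12962676/73 ≈ 1.7757e+5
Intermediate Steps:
h(B, k) = -8 + B*(B + k) (h(B, k) = -8 + (B + 0)*(k + B) = -8 + B*(B + k))
d(g, q) = 1/(40 + q) (d(g, q) = 1/((-8 + (-6)² - 6*(-2)) + q) = 1/((-8 + 36 + 12) + q) = 1/(40 + q))
-6481338*1/(73*d(-52, 14*(-3))) = -6481338/(73/(40 + 14*(-3))) = -6481338/(73/(40 - 42)) = -6481338/(73/(-2)) = -6481338/(73*(-½)) = -6481338/(-73/2) = -6481338*(-2/73) = 12962676/73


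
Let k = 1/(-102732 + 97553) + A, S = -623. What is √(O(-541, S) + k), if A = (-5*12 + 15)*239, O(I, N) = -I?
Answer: I*√273960331953/5179 ≈ 101.06*I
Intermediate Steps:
A = -10755 (A = (-60 + 15)*239 = -45*239 = -10755)
k = -55700146/5179 (k = 1/(-102732 + 97553) - 10755 = 1/(-5179) - 10755 = -1/5179 - 10755 = -55700146/5179 ≈ -10755.)
√(O(-541, S) + k) = √(-1*(-541) - 55700146/5179) = √(541 - 55700146/5179) = √(-52898307/5179) = I*√273960331953/5179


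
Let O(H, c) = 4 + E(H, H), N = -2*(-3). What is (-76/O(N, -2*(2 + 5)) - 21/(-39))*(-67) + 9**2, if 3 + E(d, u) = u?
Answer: 70284/91 ≈ 772.35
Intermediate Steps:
E(d, u) = -3 + u
N = 6
O(H, c) = 1 + H (O(H, c) = 4 + (-3 + H) = 1 + H)
(-76/O(N, -2*(2 + 5)) - 21/(-39))*(-67) + 9**2 = (-76/(1 + 6) - 21/(-39))*(-67) + 9**2 = (-76/7 - 21*(-1/39))*(-67) + 81 = (-76*1/7 + 7/13)*(-67) + 81 = (-76/7 + 7/13)*(-67) + 81 = -939/91*(-67) + 81 = 62913/91 + 81 = 70284/91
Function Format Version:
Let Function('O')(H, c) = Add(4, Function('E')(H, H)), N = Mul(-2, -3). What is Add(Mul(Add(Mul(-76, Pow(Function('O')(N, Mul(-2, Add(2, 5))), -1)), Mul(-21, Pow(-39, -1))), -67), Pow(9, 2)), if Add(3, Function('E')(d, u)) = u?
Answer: Rational(70284, 91) ≈ 772.35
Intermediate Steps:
Function('E')(d, u) = Add(-3, u)
N = 6
Function('O')(H, c) = Add(1, H) (Function('O')(H, c) = Add(4, Add(-3, H)) = Add(1, H))
Add(Mul(Add(Mul(-76, Pow(Function('O')(N, Mul(-2, Add(2, 5))), -1)), Mul(-21, Pow(-39, -1))), -67), Pow(9, 2)) = Add(Mul(Add(Mul(-76, Pow(Add(1, 6), -1)), Mul(-21, Pow(-39, -1))), -67), Pow(9, 2)) = Add(Mul(Add(Mul(-76, Pow(7, -1)), Mul(-21, Rational(-1, 39))), -67), 81) = Add(Mul(Add(Mul(-76, Rational(1, 7)), Rational(7, 13)), -67), 81) = Add(Mul(Add(Rational(-76, 7), Rational(7, 13)), -67), 81) = Add(Mul(Rational(-939, 91), -67), 81) = Add(Rational(62913, 91), 81) = Rational(70284, 91)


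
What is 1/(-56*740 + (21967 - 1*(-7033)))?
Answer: -1/12440 ≈ -8.0386e-5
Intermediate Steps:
1/(-56*740 + (21967 - 1*(-7033))) = 1/(-41440 + (21967 + 7033)) = 1/(-41440 + 29000) = 1/(-12440) = -1/12440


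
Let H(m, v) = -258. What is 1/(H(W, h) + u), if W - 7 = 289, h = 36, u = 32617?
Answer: 1/32359 ≈ 3.0903e-5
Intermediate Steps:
W = 296 (W = 7 + 289 = 296)
1/(H(W, h) + u) = 1/(-258 + 32617) = 1/32359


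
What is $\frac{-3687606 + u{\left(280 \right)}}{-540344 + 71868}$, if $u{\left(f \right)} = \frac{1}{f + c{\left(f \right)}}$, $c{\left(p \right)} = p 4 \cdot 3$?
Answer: $\frac{13422885839}{1705252640} \approx 7.8715$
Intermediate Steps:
$c{\left(p \right)} = 12 p$ ($c{\left(p \right)} = 4 p 3 = 12 p$)
$u{\left(f \right)} = \frac{1}{13 f}$ ($u{\left(f \right)} = \frac{1}{f + 12 f} = \frac{1}{13 f}$)
$\frac{-3687606 + u{\left(280 \right)}}{-540344 + 71868} = \frac{-3687606 + \frac{1}{13 \cdot 280}}{-540344 + 71868} = \frac{-3687606 + \frac{1}{13} \cdot \frac{1}{280}}{-468476} = \left(-3687606 + \frac{1}{3640}\right) \left(- \frac{1}{468476}\right) = \left(- \frac{13422885839}{3640}\right) \left(- \frac{1}{468476}\right) = \frac{13422885839}{1705252640}$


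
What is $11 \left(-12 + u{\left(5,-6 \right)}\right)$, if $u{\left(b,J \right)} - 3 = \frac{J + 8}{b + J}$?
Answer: $-121$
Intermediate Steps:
$u{\left(b,J \right)} = 3 + \frac{8 + J}{J + b}$ ($u{\left(b,J \right)} = 3 + \frac{J + 8}{b + J} = 3 + \frac{8 + J}{J + b}$)
$11 \left(-12 + u{\left(5,-6 \right)}\right) = 11 \left(-12 + \frac{8 + 3 \cdot 5 + 4 \left(-6\right)}{-6 + 5}\right) = 11 \left(-12 + \frac{8 + 15 - 24}{-1}\right) = 11 \left(-12 - -1\right) = 11 \left(-12 + 1\right) = 11 \left(-11\right) = -121$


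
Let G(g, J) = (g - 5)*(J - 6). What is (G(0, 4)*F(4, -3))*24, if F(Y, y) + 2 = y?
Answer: -1200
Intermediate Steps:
F(Y, y) = -2 + y
G(g, J) = (-6 + J)*(-5 + g) (G(g, J) = (-5 + g)*(-6 + J) = (-6 + J)*(-5 + g))
(G(0, 4)*F(4, -3))*24 = ((30 - 6*0 - 5*4 + 4*0)*(-2 - 3))*24 = ((30 + 0 - 20 + 0)*(-5))*24 = (10*(-5))*24 = -50*24 = -1200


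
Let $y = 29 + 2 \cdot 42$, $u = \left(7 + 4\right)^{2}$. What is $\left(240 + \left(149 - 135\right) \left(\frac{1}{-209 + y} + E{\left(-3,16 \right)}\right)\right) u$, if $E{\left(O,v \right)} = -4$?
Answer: $\frac{1067825}{48} \approx 22246.0$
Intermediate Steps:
$u = 121$ ($u = 11^{2} = 121$)
$y = 113$ ($y = 29 + 84 = 113$)
$\left(240 + \left(149 - 135\right) \left(\frac{1}{-209 + y} + E{\left(-3,16 \right)}\right)\right) u = \left(240 + \left(149 - 135\right) \left(\frac{1}{-209 + 113} - 4\right)\right) 121 = \left(240 + 14 \left(\frac{1}{-96} - 4\right)\right) 121 = \left(240 + 14 \left(- \frac{1}{96} - 4\right)\right) 121 = \left(240 + 14 \left(- \frac{385}{96}\right)\right) 121 = \left(240 - \frac{2695}{48}\right) 121 = \frac{8825}{48} \cdot 121 = \frac{1067825}{48}$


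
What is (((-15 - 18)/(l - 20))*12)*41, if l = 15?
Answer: 16236/5 ≈ 3247.2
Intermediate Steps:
(((-15 - 18)/(l - 20))*12)*41 = (((-15 - 18)/(15 - 20))*12)*41 = (-33/(-5)*12)*41 = (-33*(-1/5)*12)*41 = ((33/5)*12)*41 = (396/5)*41 = 16236/5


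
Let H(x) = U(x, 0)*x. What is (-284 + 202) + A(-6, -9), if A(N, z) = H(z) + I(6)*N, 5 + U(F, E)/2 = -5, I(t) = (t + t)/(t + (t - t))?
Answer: 86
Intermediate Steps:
I(t) = 2 (I(t) = (2*t)/(t + 0) = (2*t)/t = 2)
U(F, E) = -20 (U(F, E) = -10 + 2*(-5) = -10 - 10 = -20)
H(x) = -20*x
A(N, z) = -20*z + 2*N
(-284 + 202) + A(-6, -9) = (-284 + 202) + (-20*(-9) + 2*(-6)) = -82 + (180 - 12) = -82 + 168 = 86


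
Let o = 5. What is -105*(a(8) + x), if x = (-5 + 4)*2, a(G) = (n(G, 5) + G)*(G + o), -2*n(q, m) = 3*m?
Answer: -945/2 ≈ -472.50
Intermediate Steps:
n(q, m) = -3*m/2
a(G) = (5 + G)*(-15/2 + G) (a(G) = (-3/2*5 + G)*(G + 5) = (-15/2 + G)*(5 + G) = (5 + G)*(-15/2 + G))
x = -2 (x = -1*2 = -2)
-105*(a(8) + x) = -105*((-75/2 + 8**2 - 5/2*8) - 2) = -105*((-75/2 + 64 - 20) - 2) = -105*(13/2 - 2) = -105*9/2 = -945/2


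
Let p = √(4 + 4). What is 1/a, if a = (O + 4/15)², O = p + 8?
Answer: 483075/23038472 - 104625*√2/11519236 ≈ 0.0081234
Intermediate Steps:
p = 2*√2 (p = √8 = 2*√2 ≈ 2.8284)
O = 8 + 2*√2 (O = 2*√2 + 8 = 8 + 2*√2 ≈ 10.828)
a = (124/15 + 2*√2)² (a = ((8 + 2*√2) + 4/15)² = (124/15 + 2*√2)² ≈ 123.10)
1/a = 1/(17176/225 + 496*√2/15)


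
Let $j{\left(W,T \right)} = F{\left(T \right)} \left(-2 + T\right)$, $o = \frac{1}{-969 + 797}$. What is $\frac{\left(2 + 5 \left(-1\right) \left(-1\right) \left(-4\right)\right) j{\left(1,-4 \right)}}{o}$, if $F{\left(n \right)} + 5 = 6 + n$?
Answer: $55728$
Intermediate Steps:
$o = - \frac{1}{172}$ ($o = \frac{1}{-172} = - \frac{1}{172} \approx -0.005814$)
$F{\left(n \right)} = 1 + n$ ($F{\left(n \right)} = -5 + \left(6 + n\right) = 1 + n$)
$j{\left(W,T \right)} = \left(1 + T\right) \left(-2 + T\right)$
$\frac{\left(2 + 5 \left(-1\right) \left(-1\right) \left(-4\right)\right) j{\left(1,-4 \right)}}{o} = \frac{\left(2 + 5 \left(-1\right) \left(-1\right) \left(-4\right)\right) \left(1 - 4\right) \left(-2 - 4\right)}{- \frac{1}{172}} = \left(2 + \left(-5\right) \left(-1\right) \left(-4\right)\right) \left(\left(-3\right) \left(-6\right)\right) \left(-172\right) = \left(2 + 5 \left(-4\right)\right) 18 \left(-172\right) = \left(2 - 20\right) 18 \left(-172\right) = \left(-18\right) 18 \left(-172\right) = \left(-324\right) \left(-172\right) = 55728$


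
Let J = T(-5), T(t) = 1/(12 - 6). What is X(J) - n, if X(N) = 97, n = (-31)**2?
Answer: -864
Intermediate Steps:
T(t) = 1/6
n = 961
J = 1/6 ≈ 0.16667
X(J) - n = 97 - 1*961 = 97 - 961 = -864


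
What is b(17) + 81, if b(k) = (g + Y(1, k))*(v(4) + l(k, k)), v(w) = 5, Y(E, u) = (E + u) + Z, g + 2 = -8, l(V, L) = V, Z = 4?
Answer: 345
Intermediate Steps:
g = -10 (g = -2 - 8 = -10)
Y(E, u) = 4 + E + u (Y(E, u) = (E + u) + 4 = 4 + E + u)
b(k) = (-5 + k)*(5 + k) (b(k) = (-10 + (4 + 1 + k))*(5 + k) = (-10 + (5 + k))*(5 + k) = (-5 + k)*(5 + k))
b(17) + 81 = (-25 + 17²) + 81 = (-25 + 289) + 81 = 264 + 81 = 345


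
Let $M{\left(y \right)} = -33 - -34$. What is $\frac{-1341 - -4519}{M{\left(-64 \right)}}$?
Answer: $3178$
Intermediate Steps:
$M{\left(y \right)} = 1$ ($M{\left(y \right)} = -33 + 34 = 1$)
$\frac{-1341 - -4519}{M{\left(-64 \right)}} = \frac{-1341 - -4519}{1} = \left(-1341 + 4519\right) 1 = 3178 \cdot 1 = 3178$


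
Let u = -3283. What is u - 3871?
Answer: -7154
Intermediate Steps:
u - 3871 = -3283 - 3871 = -7154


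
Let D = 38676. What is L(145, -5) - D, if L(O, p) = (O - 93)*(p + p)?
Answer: -39196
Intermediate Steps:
L(O, p) = 2*p*(-93 + O) (L(O, p) = (-93 + O)*(2*p) = 2*p*(-93 + O))
L(145, -5) - D = 2*(-5)*(-93 + 145) - 1*38676 = 2*(-5)*52 - 38676 = -520 - 38676 = -39196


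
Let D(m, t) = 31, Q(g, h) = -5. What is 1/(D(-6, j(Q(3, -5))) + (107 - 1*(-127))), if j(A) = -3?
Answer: 1/265 ≈ 0.0037736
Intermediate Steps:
1/(D(-6, j(Q(3, -5))) + (107 - 1*(-127))) = 1/(31 + (107 - 1*(-127))) = 1/(31 + (107 + 127)) = 1/(31 + 234) = 1/265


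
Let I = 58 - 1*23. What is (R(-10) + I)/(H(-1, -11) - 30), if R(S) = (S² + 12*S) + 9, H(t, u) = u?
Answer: -24/41 ≈ -0.58537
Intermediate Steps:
I = 35 (I = 58 - 23 = 35)
R(S) = 9 + S² + 12*S
(R(-10) + I)/(H(-1, -11) - 30) = ((9 + (-10)² + 12*(-10)) + 35)/(-11 - 30) = ((9 + 100 - 120) + 35)/(-41) = -(-11 + 35)/41 = -1/41*24 = -24/41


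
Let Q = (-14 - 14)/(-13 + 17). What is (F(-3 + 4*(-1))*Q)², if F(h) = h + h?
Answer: 9604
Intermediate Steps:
Q = -7 (Q = -28/4 = -28*¼ = -7)
F(h) = 2*h
(F(-3 + 4*(-1))*Q)² = ((2*(-3 + 4*(-1)))*(-7))² = ((2*(-3 - 4))*(-7))² = ((2*(-7))*(-7))² = (-14*(-7))² = 98² = 9604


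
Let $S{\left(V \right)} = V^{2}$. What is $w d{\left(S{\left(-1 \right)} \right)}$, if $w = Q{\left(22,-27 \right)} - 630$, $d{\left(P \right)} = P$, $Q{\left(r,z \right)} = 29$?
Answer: $-601$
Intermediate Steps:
$w = -601$ ($w = 29 - 630 = -601$)
$w d{\left(S{\left(-1 \right)} \right)} = - 601 \left(-1\right)^{2} = \left(-601\right) 1 = -601$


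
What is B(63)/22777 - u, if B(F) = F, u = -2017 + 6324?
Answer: -98100476/22777 ≈ -4307.0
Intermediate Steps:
u = 4307
B(63)/22777 - u = 63/22777 - 1*4307 = 63*(1/22777) - 4307 = 63/22777 - 4307 = -98100476/22777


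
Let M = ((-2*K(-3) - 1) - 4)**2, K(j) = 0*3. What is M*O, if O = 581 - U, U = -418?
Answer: 24975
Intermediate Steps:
K(j) = 0
O = 999 (O = 581 - 1*(-418) = 581 + 418 = 999)
M = 25 (M = ((-2*0 - 1) - 4)**2 = ((0 - 1) - 4)**2 = (-1 - 4)**2 = (-5)**2 = 25)
M*O = 25*999 = 24975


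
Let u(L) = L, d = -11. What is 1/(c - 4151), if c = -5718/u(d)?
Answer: -11/39943 ≈ -0.00027539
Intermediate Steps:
c = 5718/11 (c = -5718/(-11) = -5718*(-1/11) = 5718/11 ≈ 519.82)
1/(c - 4151) = 1/(5718/11 - 4151) = 1/(-39943/11) = -11/39943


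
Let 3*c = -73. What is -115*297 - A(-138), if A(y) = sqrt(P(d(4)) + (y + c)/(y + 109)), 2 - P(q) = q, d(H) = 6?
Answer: -34155 - sqrt(12093)/87 ≈ -34156.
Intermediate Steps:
P(q) = 2 - q
c = -73/3 (c = (1/3)*(-73) = -73/3 ≈ -24.333)
A(y) = sqrt(-4 + (-73/3 + y)/(109 + y)) (A(y) = sqrt((2 - 1*6) + (y - 73/3)/(y + 109)) = sqrt((2 - 6) + (-73/3 + y)/(109 + y)) = sqrt(-4 + (-73/3 + y)/(109 + y)))
-115*297 - A(-138) = -115*297 - sqrt(3)*sqrt((-1381 - 9*(-138))/(109 - 138))/3 = -34155 - sqrt(3)*sqrt((-1381 + 1242)/(-29))/3 = -34155 - sqrt(3)*sqrt(-1/29*(-139))/3 = -34155 - sqrt(3)*sqrt(139/29)/3 = -34155 - sqrt(3)*sqrt(4031)/29/3 = -34155 - sqrt(12093)/87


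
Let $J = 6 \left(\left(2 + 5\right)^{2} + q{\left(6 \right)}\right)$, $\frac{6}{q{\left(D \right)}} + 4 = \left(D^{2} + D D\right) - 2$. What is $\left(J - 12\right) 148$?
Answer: $\frac{459984}{11} \approx 41817.0$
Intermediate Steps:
$q{\left(D \right)} = \frac{6}{-6 + 2 D^{2}}$ ($q{\left(D \right)} = \frac{6}{-4 - \left(2 - D^{2} - D D\right)} = \frac{6}{-4 + \left(\left(D^{2} + D^{2}\right) - 2\right)} = \frac{6}{-4 + \left(2 D^{2} - 2\right)} = \frac{6}{-4 + \left(-2 + 2 D^{2}\right)} = \frac{6}{-6 + 2 D^{2}}$)
$J = \frac{3240}{11}$ ($J = 6 \left(\left(2 + 5\right)^{2} + \frac{3}{-3 + 6^{2}}\right) = 6 \left(7^{2} + \frac{3}{-3 + 36}\right) = 6 \left(49 + \frac{3}{33}\right) = 6 \left(49 + 3 \cdot \frac{1}{33}\right) = 6 \left(49 + \frac{1}{11}\right) = 6 \cdot \frac{540}{11} = \frac{3240}{11} \approx 294.55$)
$\left(J - 12\right) 148 = \left(\frac{3240}{11} - 12\right) 148 = \frac{3108}{11} \cdot 148 = \frac{459984}{11}$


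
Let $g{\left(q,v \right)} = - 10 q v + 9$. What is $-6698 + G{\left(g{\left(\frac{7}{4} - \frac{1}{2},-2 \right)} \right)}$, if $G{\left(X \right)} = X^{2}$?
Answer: $-5542$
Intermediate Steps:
$g{\left(q,v \right)} = 9 - 10 q v$ ($g{\left(q,v \right)} = - 10 q v + 9 = 9 - 10 q v$)
$-6698 + G{\left(g{\left(\frac{7}{4} - \frac{1}{2},-2 \right)} \right)} = -6698 + \left(9 - 10 \left(\frac{7}{4} - \frac{1}{2}\right) \left(-2\right)\right)^{2} = -6698 + \left(9 - \frac{25}{2} \left(-2\right)\right)^{2} = -6698 + \left(9 + 25\right)^{2} = -6698 + 34^{2} = -6698 + 1156 = -5542$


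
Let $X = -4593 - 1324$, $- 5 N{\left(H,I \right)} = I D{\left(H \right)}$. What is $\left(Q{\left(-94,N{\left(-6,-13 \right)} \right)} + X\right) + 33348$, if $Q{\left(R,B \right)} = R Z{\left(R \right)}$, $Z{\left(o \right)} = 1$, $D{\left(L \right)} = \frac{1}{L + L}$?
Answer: $27337$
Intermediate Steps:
$D{\left(L \right)} = \frac{1}{2 L}$
$N{\left(H,I \right)} = - \frac{I}{10 H}$ ($N{\left(H,I \right)} = - \frac{I \frac{1}{2 H}}{5} = - \frac{\frac{1}{2} I \frac{1}{H}}{5} = - \frac{I}{10 H}$)
$Q{\left(R,B \right)} = R$ ($Q{\left(R,B \right)} = R 1 = R$)
$X = -5917$
$\left(Q{\left(-94,N{\left(-6,-13 \right)} \right)} + X\right) + 33348 = \left(-94 - 5917\right) + 33348 = -6011 + 33348 = 27337$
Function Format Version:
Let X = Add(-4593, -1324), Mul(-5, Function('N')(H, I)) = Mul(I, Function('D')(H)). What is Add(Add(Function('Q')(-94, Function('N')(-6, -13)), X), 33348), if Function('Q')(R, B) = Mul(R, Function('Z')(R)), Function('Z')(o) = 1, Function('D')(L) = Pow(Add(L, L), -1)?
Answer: 27337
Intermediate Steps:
Function('D')(L) = Mul(Rational(1, 2), Pow(L, -1)) (Function('D')(L) = Pow(Mul(2, L), -1) = Mul(Rational(1, 2), Pow(L, -1)))
Function('N')(H, I) = Mul(Rational(-1, 10), I, Pow(H, -1)) (Function('N')(H, I) = Mul(Rational(-1, 5), Mul(I, Mul(Rational(1, 2), Pow(H, -1)))) = Mul(Rational(-1, 5), Mul(Rational(1, 2), I, Pow(H, -1))) = Mul(Rational(-1, 10), I, Pow(H, -1)))
Function('Q')(R, B) = R (Function('Q')(R, B) = Mul(R, 1) = R)
X = -5917
Add(Add(Function('Q')(-94, Function('N')(-6, -13)), X), 33348) = Add(Add(-94, -5917), 33348) = Add(-6011, 33348) = 27337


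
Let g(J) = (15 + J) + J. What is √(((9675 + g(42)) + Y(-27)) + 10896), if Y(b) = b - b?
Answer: √20670 ≈ 143.77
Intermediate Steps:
Y(b) = 0
g(J) = 15 + 2*J
√(((9675 + g(42)) + Y(-27)) + 10896) = √(((9675 + (15 + 2*42)) + 0) + 10896) = √(((9675 + (15 + 84)) + 0) + 10896) = √(((9675 + 99) + 0) + 10896) = √((9774 + 0) + 10896) = √(9774 + 10896) = √20670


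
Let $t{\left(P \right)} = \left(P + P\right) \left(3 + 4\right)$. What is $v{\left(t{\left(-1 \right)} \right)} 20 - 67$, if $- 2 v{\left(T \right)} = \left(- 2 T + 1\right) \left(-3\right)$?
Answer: $803$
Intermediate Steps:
$t{\left(P \right)} = 14 P$ ($t{\left(P \right)} = 2 P 7 = 14 P$)
$v{\left(T \right)} = \frac{3}{2} - 3 T$ ($v{\left(T \right)} = - \frac{\left(- 2 T + 1\right) \left(-3\right)}{2} = - \frac{\left(1 - 2 T\right) \left(-3\right)}{2} = - \frac{-3 + 6 T}{2} = \frac{3}{2} - 3 T$)
$v{\left(t{\left(-1 \right)} \right)} 20 - 67 = \left(\frac{3}{2} - 3 \cdot 14 \left(-1\right)\right) 20 - 67 = \left(\frac{3}{2} - -42\right) 20 - 67 = \left(\frac{3}{2} + 42\right) 20 - 67 = \frac{87}{2} \cdot 20 - 67 = 870 - 67 = 803$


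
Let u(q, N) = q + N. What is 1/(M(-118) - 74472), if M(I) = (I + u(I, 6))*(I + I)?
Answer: -1/20192 ≈ -4.9525e-5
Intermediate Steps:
u(q, N) = N + q
M(I) = 2*I*(6 + 2*I) (M(I) = (I + (6 + I))*(I + I) = (6 + 2*I)*(2*I) = 2*I*(6 + 2*I))
1/(M(-118) - 74472) = 1/(4*(-118)*(3 - 118) - 74472) = 1/(4*(-118)*(-115) - 74472) = 1/(54280 - 74472) = 1/(-20192) = -1/20192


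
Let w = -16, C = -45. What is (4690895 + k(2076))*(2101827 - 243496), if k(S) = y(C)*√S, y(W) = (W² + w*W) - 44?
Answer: 8717235596245 + 10038704062*√519 ≈ 8.9459e+12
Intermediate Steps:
y(W) = -44 + W² - 16*W (y(W) = (W² - 16*W) - 44 = -44 + W² - 16*W)
k(S) = 2701*√S (k(S) = (-44 + (-45)² - 16*(-45))*√S = (-44 + 2025 + 720)*√S = 2701*√S)
(4690895 + k(2076))*(2101827 - 243496) = (4690895 + 2701*√2076)*(2101827 - 243496) = (4690895 + 2701*(2*√519))*1858331 = (4690895 + 5402*√519)*1858331 = 8717235596245 + 10038704062*√519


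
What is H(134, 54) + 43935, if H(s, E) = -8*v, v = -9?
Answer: 44007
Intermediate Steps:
H(s, E) = 72 (H(s, E) = -8*(-9) = 72)
H(134, 54) + 43935 = 72 + 43935 = 44007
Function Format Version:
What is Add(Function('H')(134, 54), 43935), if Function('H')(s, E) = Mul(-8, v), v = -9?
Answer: 44007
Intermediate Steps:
Function('H')(s, E) = 72 (Function('H')(s, E) = Mul(-8, -9) = 72)
Add(Function('H')(134, 54), 43935) = Add(72, 43935) = 44007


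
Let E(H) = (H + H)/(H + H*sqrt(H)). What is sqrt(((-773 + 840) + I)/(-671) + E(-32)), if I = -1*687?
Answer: sqrt(1342)*sqrt((981 + 1240*I*sqrt(2))/(1 + 4*I*sqrt(2)))/671 ≈ 1.0068 - 0.17027*I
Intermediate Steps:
I = -687
E(H) = 2*H/(H + H**(3/2)) (E(H) = (2*H)/(H + H**(3/2)) = 2*H/(H + H**(3/2)))
sqrt(((-773 + 840) + I)/(-671) + E(-32)) = sqrt(((-773 + 840) - 687)/(-671) + 2*(-32)/(-32 + (-32)**(3/2))) = sqrt((67 - 687)*(-1/671) + 2*(-32)/(-32 - 128*I*sqrt(2))) = sqrt(-620*(-1/671) - 64/(-32 - 128*I*sqrt(2))) = sqrt(620/671 - 64/(-32 - 128*I*sqrt(2)))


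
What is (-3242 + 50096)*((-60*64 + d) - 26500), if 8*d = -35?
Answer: -5687021385/4 ≈ -1.4218e+9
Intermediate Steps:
d = -35/8 (d = (1/8)*(-35) = -35/8 ≈ -4.3750)
(-3242 + 50096)*((-60*64 + d) - 26500) = (-3242 + 50096)*((-60*64 - 35/8) - 26500) = 46854*((-3840 - 35/8) - 26500) = 46854*(-30755/8 - 26500) = 46854*(-242755/8) = -5687021385/4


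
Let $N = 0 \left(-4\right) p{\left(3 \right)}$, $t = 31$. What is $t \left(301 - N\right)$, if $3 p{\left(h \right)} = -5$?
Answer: $9331$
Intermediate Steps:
$p{\left(h \right)} = - \frac{5}{3}$ ($p{\left(h \right)} = \frac{1}{3} \left(-5\right) = - \frac{5}{3}$)
$N = 0$ ($N = 0 \left(-4\right) \left(- \frac{5}{3}\right) = 0 \left(- \frac{5}{3}\right) = 0$)
$t \left(301 - N\right) = 31 \left(301 - 0\right) = 31 \left(301 + 0\right) = 31 \cdot 301 = 9331$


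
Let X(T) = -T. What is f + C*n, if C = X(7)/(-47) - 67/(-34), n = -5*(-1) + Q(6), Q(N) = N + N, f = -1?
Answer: 3293/94 ≈ 35.032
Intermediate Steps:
Q(N) = 2*N
n = 17 (n = -5*(-1) + 2*6 = 5 + 12 = 17)
C = 3387/1598 (C = -1*7/(-47) - 67/(-34) = -7*(-1/47) - 67*(-1/34) = 7/47 + 67/34 = 3387/1598 ≈ 2.1195)
f + C*n = -1 + (3387/1598)*17 = -1 + 3387/94 = 3293/94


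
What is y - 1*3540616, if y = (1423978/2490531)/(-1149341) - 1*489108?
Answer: -11534961600435894382/2862469390071 ≈ -4.0297e+6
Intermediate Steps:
y = -1400056678440270646/2862469390071 (y = (1423978*(1/2490531))*(-1/1149341) - 489108 = (1423978/2490531)*(-1/1149341) - 489108 = -1423978/2862469390071 - 489108 = -1400056678440270646/2862469390071 ≈ -4.8911e+5)
y - 1*3540616 = -1400056678440270646/2862469390071 - 1*3540616 = -1400056678440270646/2862469390071 - 3540616 = -11534961600435894382/2862469390071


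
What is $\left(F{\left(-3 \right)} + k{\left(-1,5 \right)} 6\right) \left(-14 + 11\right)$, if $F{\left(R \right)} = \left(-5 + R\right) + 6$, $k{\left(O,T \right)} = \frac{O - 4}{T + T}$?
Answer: $15$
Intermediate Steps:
$k{\left(O,T \right)} = \frac{-4 + O}{2 T}$
$F{\left(R \right)} = 1 + R$
$\left(F{\left(-3 \right)} + k{\left(-1,5 \right)} 6\right) \left(-14 + 11\right) = \left(\left(1 - 3\right) + \frac{-4 - 1}{2 \cdot 5} \cdot 6\right) \left(-14 + 11\right) = \left(-2 + \frac{1}{2} \cdot \frac{1}{5} \left(-5\right) 6\right) \left(-3\right) = \left(-2 - 3\right) \left(-3\right) = \left(-5\right) \left(-3\right) = 15$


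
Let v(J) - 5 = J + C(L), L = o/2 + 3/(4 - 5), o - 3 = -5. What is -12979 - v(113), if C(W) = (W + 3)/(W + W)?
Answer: -104777/8 ≈ -13097.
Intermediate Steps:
o = -2 (o = 3 - 5 = -2)
L = -4 (L = -2/2 + 3/(4 - 5) = -2*1/2 + 3/(-1) = -1 + 3*(-1) = -1 - 3 = -4)
C(W) = (3 + W)/(2*W) (C(W) = (3 + W)/((2*W)) = (3 + W)*(1/(2*W)) = (3 + W)/(2*W))
v(J) = 41/8 + J (v(J) = 5 + (J + (1/2)*(3 - 4)/(-4)) = 5 + (J + (1/2)*(-1/4)*(-1)) = 5 + (J + 1/8) = 5 + (1/8 + J) = 41/8 + J)
-12979 - v(113) = -12979 - (41/8 + 113) = -12979 - 1*945/8 = -12979 - 945/8 = -104777/8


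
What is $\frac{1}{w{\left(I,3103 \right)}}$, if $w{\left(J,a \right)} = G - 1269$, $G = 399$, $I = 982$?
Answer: $- \frac{1}{870} \approx -0.0011494$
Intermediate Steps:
$w{\left(J,a \right)} = -870$ ($w{\left(J,a \right)} = 399 - 1269 = -870$)
$\frac{1}{w{\left(I,3103 \right)}} = \frac{1}{-870} = - \frac{1}{870}$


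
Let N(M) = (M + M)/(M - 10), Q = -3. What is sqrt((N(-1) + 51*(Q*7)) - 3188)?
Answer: I*sqrt(515317)/11 ≈ 65.26*I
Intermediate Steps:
N(M) = 2*M/(-10 + M) (N(M) = (2*M)/(-10 + M) = 2*M/(-10 + M))
sqrt((N(-1) + 51*(Q*7)) - 3188) = sqrt((2*(-1)/(-10 - 1) + 51*(-3*7)) - 3188) = sqrt((2*(-1)/(-11) + 51*(-21)) - 3188) = sqrt((2*(-1)*(-1/11) - 1071) - 3188) = sqrt((2/11 - 1071) - 3188) = sqrt(-11779/11 - 3188) = sqrt(-46847/11) = I*sqrt(515317)/11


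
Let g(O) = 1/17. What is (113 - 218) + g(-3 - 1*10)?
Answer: -1784/17 ≈ -104.94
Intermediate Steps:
g(O) = 1/17
(113 - 218) + g(-3 - 1*10) = (113 - 218) + 1/17 = -105 + 1/17 = -1784/17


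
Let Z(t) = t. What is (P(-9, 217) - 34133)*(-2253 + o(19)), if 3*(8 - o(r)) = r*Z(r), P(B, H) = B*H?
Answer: 256066256/3 ≈ 8.5355e+7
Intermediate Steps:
o(r) = 8 - r**2/3 (o(r) = 8 - r*r/3 = 8 - r**2/3)
(P(-9, 217) - 34133)*(-2253 + o(19)) = (-9*217 - 34133)*(-2253 + (8 - 1/3*19**2)) = (-1953 - 34133)*(-2253 + (8 - 1/3*361)) = -36086*(-2253 + (8 - 361/3)) = -36086*(-2253 - 337/3) = -36086*(-7096/3) = 256066256/3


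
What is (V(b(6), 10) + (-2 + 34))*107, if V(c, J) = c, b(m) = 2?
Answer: 3638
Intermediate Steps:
(V(b(6), 10) + (-2 + 34))*107 = (2 + (-2 + 34))*107 = (2 + 32)*107 = 34*107 = 3638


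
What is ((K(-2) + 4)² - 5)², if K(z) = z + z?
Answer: 25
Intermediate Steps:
K(z) = 2*z
((K(-2) + 4)² - 5)² = ((2*(-2) + 4)² - 5)² = ((-4 + 4)² - 5)² = (0² - 5)² = (0 - 5)² = (-5)² = 25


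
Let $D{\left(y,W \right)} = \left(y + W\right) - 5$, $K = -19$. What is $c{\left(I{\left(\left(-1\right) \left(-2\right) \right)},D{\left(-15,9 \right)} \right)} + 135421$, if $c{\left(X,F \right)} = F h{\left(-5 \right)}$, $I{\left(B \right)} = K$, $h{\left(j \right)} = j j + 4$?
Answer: $135102$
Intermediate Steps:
$h{\left(j \right)} = 4 + j^{2}$ ($h{\left(j \right)} = j^{2} + 4 = 4 + j^{2}$)
$D{\left(y,W \right)} = -5 + W + y$ ($D{\left(y,W \right)} = \left(W + y\right) - 5 = -5 + W + y$)
$I{\left(B \right)} = -19$
$c{\left(X,F \right)} = 29 F$ ($c{\left(X,F \right)} = F \left(4 + \left(-5\right)^{2}\right) = F \left(4 + 25\right) = F 29 = 29 F$)
$c{\left(I{\left(\left(-1\right) \left(-2\right) \right)},D{\left(-15,9 \right)} \right)} + 135421 = 29 \left(-5 + 9 - 15\right) + 135421 = 29 \left(-11\right) + 135421 = -319 + 135421 = 135102$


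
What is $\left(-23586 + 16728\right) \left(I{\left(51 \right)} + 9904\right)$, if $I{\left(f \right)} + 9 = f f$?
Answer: $-85697568$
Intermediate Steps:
$I{\left(f \right)} = -9 + f^{2}$ ($I{\left(f \right)} = -9 + f f = -9 + f^{2}$)
$\left(-23586 + 16728\right) \left(I{\left(51 \right)} + 9904\right) = \left(-23586 + 16728\right) \left(\left(-9 + 51^{2}\right) + 9904\right) = - 6858 \left(\left(-9 + 2601\right) + 9904\right) = - 6858 \left(2592 + 9904\right) = \left(-6858\right) 12496 = -85697568$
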